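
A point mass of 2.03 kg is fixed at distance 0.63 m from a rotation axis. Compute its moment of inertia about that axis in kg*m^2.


I = m*r^2 = 2.03*0.63^2 = 0.8057

0.8057 kg*m^2


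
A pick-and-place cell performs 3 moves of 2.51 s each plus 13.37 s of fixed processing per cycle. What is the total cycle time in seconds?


T = 3*2.51 + 13.37 = 20.9000

20.9000 s


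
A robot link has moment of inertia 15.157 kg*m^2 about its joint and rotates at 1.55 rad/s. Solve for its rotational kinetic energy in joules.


KE = (1/2)*I*omega^2 = 0.5*15.157*1.55^2 = 18.2073

18.2073 J


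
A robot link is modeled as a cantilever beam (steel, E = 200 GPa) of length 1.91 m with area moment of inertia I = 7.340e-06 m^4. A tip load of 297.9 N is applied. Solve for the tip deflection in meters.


delta = F*L^3/(3*E*I) = 297.9*1.91^3/(3*2.000e+11*7.340e-06)
      = 2075.7287709/4404000 = 4.7133e-04

4.7133e-04 m


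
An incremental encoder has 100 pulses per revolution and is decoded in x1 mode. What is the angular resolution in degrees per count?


resolution = 360 / (PPR * 1) = 360 / 100 = 3.6000

3.6000 degrees


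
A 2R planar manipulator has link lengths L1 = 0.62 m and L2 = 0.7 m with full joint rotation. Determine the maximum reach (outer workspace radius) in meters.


r_max = L1 + L2 = 0.62 + 0.7 = 1.3200

1.3200 m


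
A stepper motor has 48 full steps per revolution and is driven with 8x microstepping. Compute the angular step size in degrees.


step = 360/(48*8) = 360/384 = 0.9375

0.9375 degrees


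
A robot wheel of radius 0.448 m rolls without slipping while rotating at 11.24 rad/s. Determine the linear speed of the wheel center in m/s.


v = omega * r = 11.24 * 0.448 = 5.0355

5.0355 m/s


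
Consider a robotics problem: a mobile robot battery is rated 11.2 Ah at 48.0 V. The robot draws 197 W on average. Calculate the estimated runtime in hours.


E = 11.2*48.0 = 537.6000 Wh
t = E/P = 537.6000/197 = 2.7289

2.7289 hours


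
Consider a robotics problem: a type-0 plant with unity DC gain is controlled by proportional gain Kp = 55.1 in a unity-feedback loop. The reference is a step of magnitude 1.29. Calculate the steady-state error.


e_ss = R/(1 + Kp) = 1.29/(1 + 55.1) = 1.29/56.1000 = 0.0230

0.0230


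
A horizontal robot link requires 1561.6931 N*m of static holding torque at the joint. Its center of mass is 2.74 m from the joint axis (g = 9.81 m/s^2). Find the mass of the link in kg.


m = tau / (g*L) = 1561.6931 / (9.81 * 2.74) = 58.1000

58.1000 kg


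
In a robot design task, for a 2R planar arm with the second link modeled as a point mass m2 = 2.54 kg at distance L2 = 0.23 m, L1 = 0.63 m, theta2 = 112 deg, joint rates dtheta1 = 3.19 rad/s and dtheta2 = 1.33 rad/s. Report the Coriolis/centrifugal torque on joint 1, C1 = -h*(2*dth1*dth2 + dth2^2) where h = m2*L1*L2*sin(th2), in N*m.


h = m2*L1*L2*sin(th2) = 2.54*0.63*0.23*sin(112 deg) = 0.341246
C1 = -h*(2*3.19*1.33 + 1.33^2) = -0.341246*10.2543 = -3.4992

-3.4992 N*m


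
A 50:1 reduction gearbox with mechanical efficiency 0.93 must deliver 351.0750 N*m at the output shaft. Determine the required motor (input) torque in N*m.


tau_in = tau_out / (N * eta) = 351.0750 / (50 * 0.93) = 7.5500

7.5500 N*m


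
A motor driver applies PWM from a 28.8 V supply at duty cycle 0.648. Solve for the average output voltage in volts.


V_avg = V_supply * D = 28.8*0.648 = 18.6624

18.6624 V


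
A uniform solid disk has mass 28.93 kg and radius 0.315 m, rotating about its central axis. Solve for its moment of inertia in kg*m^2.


I = (1/2)*m*R^2 = 0.5*28.93*0.315^2 = 1.4353

1.4353 kg*m^2


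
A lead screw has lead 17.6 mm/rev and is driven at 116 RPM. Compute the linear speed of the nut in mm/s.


v = lead * (RPM/60) = 17.6*116/60 = 34.0267

34.0267 mm/s


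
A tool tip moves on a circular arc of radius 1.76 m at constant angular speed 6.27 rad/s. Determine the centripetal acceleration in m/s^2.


a_c = omega^2 * r = 6.27^2 * 1.76 = 69.1907

69.1907 m/s^2


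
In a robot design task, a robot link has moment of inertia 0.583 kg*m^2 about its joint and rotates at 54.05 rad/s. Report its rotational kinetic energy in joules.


KE = (1/2)*I*omega^2 = 0.5*0.583*54.05^2 = 851.5888

851.5888 J


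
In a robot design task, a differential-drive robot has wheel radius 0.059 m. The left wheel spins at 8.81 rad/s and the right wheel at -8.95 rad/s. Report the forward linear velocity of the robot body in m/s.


v = r*(wR + wL)/2 = 0.059*(-8.95 + 8.81)/2 = -0.0041

-0.0041 m/s


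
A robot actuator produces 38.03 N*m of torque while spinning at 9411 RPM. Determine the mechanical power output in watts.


omega = 9411 * 2*pi/60 = 985.517615 rad/s
P = tau * omega = 38.03 * 985.517615 = 37479.2349

37479.2349 W


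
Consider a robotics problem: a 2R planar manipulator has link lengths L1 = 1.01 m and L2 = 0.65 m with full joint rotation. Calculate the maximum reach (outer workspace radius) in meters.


r_max = L1 + L2 = 1.01 + 0.65 = 1.6600

1.6600 m


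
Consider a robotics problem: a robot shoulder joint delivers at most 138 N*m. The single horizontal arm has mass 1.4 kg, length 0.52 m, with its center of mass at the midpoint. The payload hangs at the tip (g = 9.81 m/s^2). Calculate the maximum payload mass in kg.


tau_arm = m_arm*g*(L/2) = 1.4*9.81*0.52/2 = 3.5708 N*m
tau_payload = tau_max - tau_arm = 138 - 3.5708 = 134.4292
m_payload = tau_payload / (g*L) = 134.4292 / (9.81*0.52) = 26.3525

26.3525 kg


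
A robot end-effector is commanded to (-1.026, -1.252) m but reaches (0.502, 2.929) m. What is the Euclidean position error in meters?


dx = 0.502 - (-1.026) = 1.5280, dy = 2.929 - (-1.252) = 4.1810
err = sqrt(2.334784 + 17.480761) = 4.4515

4.4515 m


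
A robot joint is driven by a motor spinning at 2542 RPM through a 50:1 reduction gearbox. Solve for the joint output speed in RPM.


omega_joint = omega_motor / N = 2542 / 50 = 50.8400

50.8400 RPM


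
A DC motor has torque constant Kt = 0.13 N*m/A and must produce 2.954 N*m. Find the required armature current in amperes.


I = tau / Kt = 2.954/0.13 = 22.7231

22.7231 A


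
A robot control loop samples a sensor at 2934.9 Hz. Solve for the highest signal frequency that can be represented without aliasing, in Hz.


f_max = f_s/2 = 2934.9/2 = 1467.4500

1467.4500 Hz


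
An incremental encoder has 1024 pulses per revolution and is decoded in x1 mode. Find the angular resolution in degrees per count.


resolution = 360 / (PPR * 1) = 360 / 1024 = 0.3516

0.3516 degrees


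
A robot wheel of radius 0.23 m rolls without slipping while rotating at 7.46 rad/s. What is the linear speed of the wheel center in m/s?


v = omega * r = 7.46 * 0.23 = 1.7158

1.7158 m/s


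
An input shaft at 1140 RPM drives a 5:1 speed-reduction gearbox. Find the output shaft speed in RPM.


omega_out = omega_in / N = 1140 / 5 = 228.0000

228.0000 RPM


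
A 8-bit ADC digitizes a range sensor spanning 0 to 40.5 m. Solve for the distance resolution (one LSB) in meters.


res = range / 2^n = 40.5/2^8 = 40.5/256 = 0.1582

0.1582 m


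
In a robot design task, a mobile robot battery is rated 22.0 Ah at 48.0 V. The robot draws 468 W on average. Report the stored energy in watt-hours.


E = capacity * V = 22.0*48.0 = 1056.0000

1056.0000 Wh


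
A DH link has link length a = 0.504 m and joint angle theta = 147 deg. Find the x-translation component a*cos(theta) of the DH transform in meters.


a*cos(theta) = 0.504*cos(147 deg) = -0.4227

-0.4227 m


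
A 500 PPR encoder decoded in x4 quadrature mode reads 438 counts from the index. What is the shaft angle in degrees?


angle = counts * 360 / (PPR*4) = 438 * 360 / 2000 = 78.8400

78.8400 degrees


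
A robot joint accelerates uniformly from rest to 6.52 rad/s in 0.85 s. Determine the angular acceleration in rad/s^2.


alpha = delta_omega / t = 6.52 / 0.85 = 7.6706

7.6706 rad/s^2


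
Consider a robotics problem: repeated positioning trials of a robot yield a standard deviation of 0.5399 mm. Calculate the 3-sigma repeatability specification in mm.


repeatability = 3*sigma = 3*0.5399 = 1.6197

1.6197 mm


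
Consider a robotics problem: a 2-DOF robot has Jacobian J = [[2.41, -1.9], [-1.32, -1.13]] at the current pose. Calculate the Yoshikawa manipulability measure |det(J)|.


det(J) = 2.41*-1.13 - (-1.9)*(-1.32) = -5.2313
|det(J)| = 5.2313

5.2313


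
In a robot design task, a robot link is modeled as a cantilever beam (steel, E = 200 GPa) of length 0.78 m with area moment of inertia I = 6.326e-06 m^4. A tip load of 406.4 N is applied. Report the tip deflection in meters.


delta = F*L^3/(3*E*I) = 406.4*0.78^3/(3*2.000e+11*6.326e-06)
      = 192.8579328/3795600 = 5.0811e-05

5.0811e-05 m


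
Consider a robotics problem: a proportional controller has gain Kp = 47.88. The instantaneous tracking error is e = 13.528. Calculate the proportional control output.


u_P = Kp * e = 47.88 * 13.528 = 647.7206

647.7206


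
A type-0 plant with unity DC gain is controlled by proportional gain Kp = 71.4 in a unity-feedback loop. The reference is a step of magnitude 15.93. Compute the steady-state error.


e_ss = R/(1 + Kp) = 15.93/(1 + 71.4) = 15.93/72.4000 = 0.2200

0.2200


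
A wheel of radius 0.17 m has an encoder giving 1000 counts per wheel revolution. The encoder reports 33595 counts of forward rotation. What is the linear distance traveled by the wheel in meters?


revs = 33595/1000 = 33.595000
d = revs * 2*pi*r = 33.595000 * 2*pi*0.17 = 35.8842

35.8842 m


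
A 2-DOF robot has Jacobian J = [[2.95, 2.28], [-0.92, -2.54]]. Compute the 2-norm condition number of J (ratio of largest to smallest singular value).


JJ^T eigenvalues: trace(JJ^T) = 21.1989, det(JJ^T) = det(J)^2 = 29.11034116
s_max^2 = (21.1989 + sqrt(332.95199657))/2 = 19.72293613
s_min^2 = (21.1989 - sqrt(332.95199657))/2 = 1.47596387
kappa = s_max/s_min = sqrt(19.72293613/1.47596387) = 3.6555

3.6555


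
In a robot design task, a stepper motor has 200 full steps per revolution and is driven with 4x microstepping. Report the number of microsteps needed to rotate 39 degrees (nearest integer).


step_size = 360/(200*4) = 360/800 = 0.450000 deg
n = 39/(360/800) = 39*800/360 = 86.6667 -> 87

87 steps


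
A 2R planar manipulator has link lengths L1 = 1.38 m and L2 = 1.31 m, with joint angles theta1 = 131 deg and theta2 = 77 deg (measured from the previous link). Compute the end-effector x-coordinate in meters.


x = L1*cos(th1) + L2*cos(th1+th2) = 1.38*cos(131 deg) + 1.31*cos(208 deg) = -2.0620

-2.0620 m


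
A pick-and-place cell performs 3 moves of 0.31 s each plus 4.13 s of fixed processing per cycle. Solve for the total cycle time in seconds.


T = 3*0.31 + 4.13 = 5.0600

5.0600 s


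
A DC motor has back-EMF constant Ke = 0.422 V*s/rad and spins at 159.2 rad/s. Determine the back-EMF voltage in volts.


V_emf = Ke * omega = 0.422*159.2 = 67.1824

67.1824 V


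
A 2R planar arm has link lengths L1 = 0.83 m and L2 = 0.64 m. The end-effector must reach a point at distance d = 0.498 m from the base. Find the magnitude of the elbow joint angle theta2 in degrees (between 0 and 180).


cos(th2) = (d^2 - L1^2 - L2^2)/(2*L1*L2) = (0.498^2 - 0.83^2 - 0.64^2)/(2*0.83*0.64) = -0.80054217
th2 = acos(-0.80054217) = 143.1819 deg

143.1819 degrees


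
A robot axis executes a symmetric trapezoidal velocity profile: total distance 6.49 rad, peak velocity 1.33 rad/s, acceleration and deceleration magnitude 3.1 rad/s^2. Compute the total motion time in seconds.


t_acc = v/a = 1.33/3.1 = 0.429032 s
d_acc = v^2/(2a) = 0.285306 rad (each ramp)
d_cruise = 6.49 - 2*0.285306 = 5.919388 rad
t_cruise = 5.919388/1.33 = 4.450668 s
t_total = 2*0.429032 + 4.450668 = 5.3087

5.3087 s


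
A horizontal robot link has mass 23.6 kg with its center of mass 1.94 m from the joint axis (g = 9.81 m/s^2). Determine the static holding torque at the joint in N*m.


tau = m*g*L = 23.6 * 9.81 * 1.94 = 449.1410

449.1410 N*m


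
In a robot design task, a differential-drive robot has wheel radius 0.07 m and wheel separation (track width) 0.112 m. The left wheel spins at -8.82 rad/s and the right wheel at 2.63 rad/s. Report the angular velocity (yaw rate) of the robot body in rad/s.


omega = r*(wR - wL)/L = 0.07*(2.63 - (-8.82))/0.112 = 7.1562

7.1562 rad/s


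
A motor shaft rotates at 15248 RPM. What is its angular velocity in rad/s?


omega = 15248 * 2*pi/60 = 1596.7668

1596.7668 rad/s


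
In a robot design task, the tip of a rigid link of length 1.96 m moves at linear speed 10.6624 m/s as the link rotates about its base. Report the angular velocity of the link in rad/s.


omega = v / L = 10.6624 / 1.96 = 5.4400

5.4400 rad/s


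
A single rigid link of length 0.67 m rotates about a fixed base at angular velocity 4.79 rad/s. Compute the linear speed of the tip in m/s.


v = L*omega = 0.67 * 4.79 = 3.2093

3.2093 m/s


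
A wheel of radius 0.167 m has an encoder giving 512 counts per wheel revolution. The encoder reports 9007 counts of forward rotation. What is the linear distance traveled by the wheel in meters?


revs = 9007/512 = 17.591797
d = revs * 2*pi*r = 17.591797 * 2*pi*0.167 = 18.4589

18.4589 m


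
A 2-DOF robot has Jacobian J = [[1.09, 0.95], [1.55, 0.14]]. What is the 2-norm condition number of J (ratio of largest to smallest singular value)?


JJ^T eigenvalues: trace(JJ^T) = 4.5127, det(JJ^T) = det(J)^2 = 1.74213601
s_max^2 = (4.5127 + sqrt(13.39591725))/2 = 4.08637167
s_min^2 = (4.5127 - sqrt(13.39591725))/2 = 0.42632833
kappa = s_max/s_min = sqrt(4.08637167/0.42632833) = 3.0960

3.0960


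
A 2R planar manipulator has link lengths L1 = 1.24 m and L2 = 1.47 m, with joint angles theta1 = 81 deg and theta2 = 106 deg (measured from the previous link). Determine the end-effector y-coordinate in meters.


y = L1*sin(th1) + L2*sin(th1+th2) = 1.24*sin(81 deg) + 1.47*sin(187 deg) = 1.0456

1.0456 m


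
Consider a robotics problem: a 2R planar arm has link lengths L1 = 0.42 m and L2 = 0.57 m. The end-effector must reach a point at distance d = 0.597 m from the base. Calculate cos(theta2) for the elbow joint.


cos(th2) = (d^2 - L1^2 - L2^2)/(2*L1*L2) = (0.597^2 - 0.42^2 - 0.57^2)/(2*0.42*0.57) = -0.3026

-0.3026


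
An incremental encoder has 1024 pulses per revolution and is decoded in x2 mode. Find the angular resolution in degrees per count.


resolution = 360 / (PPR * 2) = 360 / 2048 = 0.1758

0.1758 degrees


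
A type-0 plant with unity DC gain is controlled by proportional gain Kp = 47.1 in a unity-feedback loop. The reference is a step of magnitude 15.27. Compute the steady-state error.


e_ss = R/(1 + Kp) = 15.27/(1 + 47.1) = 15.27/48.1000 = 0.3175

0.3175


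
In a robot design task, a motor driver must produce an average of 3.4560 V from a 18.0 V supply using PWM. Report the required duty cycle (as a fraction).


D = V_avg/V_supply = 3.4560/18.0 = 0.1920

0.1920


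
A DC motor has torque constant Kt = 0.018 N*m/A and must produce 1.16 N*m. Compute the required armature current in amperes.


I = tau / Kt = 1.16/0.018 = 64.4444

64.4444 A


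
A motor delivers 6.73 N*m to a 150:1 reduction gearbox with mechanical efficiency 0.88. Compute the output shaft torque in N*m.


tau_out = tau_in * N * eta = 6.73 * 150 * 0.88 = 888.3600

888.3600 N*m


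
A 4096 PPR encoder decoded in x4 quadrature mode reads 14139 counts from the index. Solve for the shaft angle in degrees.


angle = counts * 360 / (PPR*4) = 14139 * 360 / 16384 = 310.6714

310.6714 degrees


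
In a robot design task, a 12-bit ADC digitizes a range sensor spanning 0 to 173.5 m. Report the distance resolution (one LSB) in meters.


res = range / 2^n = 173.5/2^12 = 173.5/4096 = 0.0424

0.0424 m


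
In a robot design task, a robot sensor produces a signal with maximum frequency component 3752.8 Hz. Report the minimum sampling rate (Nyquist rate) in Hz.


f_s,min = 2*f_max = 2*3752.8 = 7505.6000

7505.6000 Hz


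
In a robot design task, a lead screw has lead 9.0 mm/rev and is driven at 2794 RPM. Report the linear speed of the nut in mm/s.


v = lead * (RPM/60) = 9.0*2794/60 = 419.1000

419.1000 mm/s


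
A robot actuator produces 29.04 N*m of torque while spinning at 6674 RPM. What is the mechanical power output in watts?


omega = 6674 * 2*pi/60 = 698.899646 rad/s
P = tau * omega = 29.04 * 698.899646 = 20296.0457

20296.0457 W


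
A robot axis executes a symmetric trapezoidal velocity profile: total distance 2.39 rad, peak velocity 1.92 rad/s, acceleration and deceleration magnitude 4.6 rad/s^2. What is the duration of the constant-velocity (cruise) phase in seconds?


t_acc = v/a = 0.417391 s, d_acc = v^2/(2a) = 0.400696 rad each
d_cruise = 2.39 - 2*0.400696 = 1.588608 rad
t_cruise = d_cruise/v = 1.588608/1.92 = 0.8274

0.8274 s


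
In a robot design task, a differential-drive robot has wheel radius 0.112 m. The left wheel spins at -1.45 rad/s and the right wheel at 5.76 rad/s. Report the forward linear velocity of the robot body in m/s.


v = r*(wR + wL)/2 = 0.112*(5.76 + -1.45)/2 = 0.2414

0.2414 m/s


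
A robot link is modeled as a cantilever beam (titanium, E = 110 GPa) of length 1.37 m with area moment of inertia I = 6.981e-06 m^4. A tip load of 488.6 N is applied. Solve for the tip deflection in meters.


delta = F*L^3/(3*E*I) = 488.6*1.37^3/(3*1.100e+11*6.981e-06)
      = 1256.3630758/2303730 = 5.4536e-04

5.4536e-04 m


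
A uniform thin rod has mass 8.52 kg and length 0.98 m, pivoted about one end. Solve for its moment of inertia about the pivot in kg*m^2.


I = (1/3)*m*L^2 = (1/3)*8.52*0.98^2 = 2.7275

2.7275 kg*m^2


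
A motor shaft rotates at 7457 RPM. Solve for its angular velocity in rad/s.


omega = 7457 * 2*pi/60 = 780.8952

780.8952 rad/s


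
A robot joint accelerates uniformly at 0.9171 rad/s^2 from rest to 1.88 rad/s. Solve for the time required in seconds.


t = delta_omega / alpha = 1.88 / 0.9171 = 2.0499

2.0499 s


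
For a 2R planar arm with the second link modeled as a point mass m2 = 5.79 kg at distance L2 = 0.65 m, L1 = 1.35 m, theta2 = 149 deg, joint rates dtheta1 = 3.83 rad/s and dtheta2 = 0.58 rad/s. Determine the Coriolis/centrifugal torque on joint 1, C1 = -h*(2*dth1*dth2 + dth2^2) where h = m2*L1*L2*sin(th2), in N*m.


h = m2*L1*L2*sin(th2) = 5.79*1.35*0.65*sin(149 deg) = 2.616767
C1 = -h*(2*3.83*0.58 + 0.58^2) = -2.616767*4.7792 = -12.5061

-12.5061 N*m


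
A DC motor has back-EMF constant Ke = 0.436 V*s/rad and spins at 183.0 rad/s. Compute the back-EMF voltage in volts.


V_emf = Ke * omega = 0.436*183.0 = 79.7880

79.7880 V


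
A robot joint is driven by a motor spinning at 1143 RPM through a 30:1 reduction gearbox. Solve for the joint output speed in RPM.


omega_joint = omega_motor / N = 1143 / 30 = 38.1000

38.1000 RPM


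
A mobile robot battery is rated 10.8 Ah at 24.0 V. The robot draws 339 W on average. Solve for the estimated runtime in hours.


E = 10.8*24.0 = 259.2000 Wh
t = E/P = 259.2000/339 = 0.7646

0.7646 hours


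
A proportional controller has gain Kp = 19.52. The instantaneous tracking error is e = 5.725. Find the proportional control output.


u_P = Kp * e = 19.52 * 5.725 = 111.7520

111.7520


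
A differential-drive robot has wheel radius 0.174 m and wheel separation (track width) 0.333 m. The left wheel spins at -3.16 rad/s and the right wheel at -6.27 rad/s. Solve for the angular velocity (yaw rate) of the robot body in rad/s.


omega = r*(wR - wL)/L = 0.174*(-6.27 - (-3.16))/0.333 = -1.6250

-1.6250 rad/s


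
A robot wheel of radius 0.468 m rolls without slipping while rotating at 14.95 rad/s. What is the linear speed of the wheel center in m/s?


v = omega * r = 14.95 * 0.468 = 6.9966

6.9966 m/s


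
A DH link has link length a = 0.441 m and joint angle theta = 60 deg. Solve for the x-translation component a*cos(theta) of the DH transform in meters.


a*cos(theta) = 0.441*cos(60 deg) = 0.2205

0.2205 m


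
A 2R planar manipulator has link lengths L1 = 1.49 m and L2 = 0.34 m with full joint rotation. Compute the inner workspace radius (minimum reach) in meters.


r_min = |L1 - L2| = |1.49 - 0.34| = 1.1500

1.1500 m


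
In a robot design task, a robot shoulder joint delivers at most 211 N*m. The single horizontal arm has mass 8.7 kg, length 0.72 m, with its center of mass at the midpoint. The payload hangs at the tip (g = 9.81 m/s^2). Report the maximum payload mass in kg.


tau_arm = m_arm*g*(L/2) = 8.7*9.81*0.72/2 = 30.7249 N*m
tau_payload = tau_max - tau_arm = 211 - 30.7249 = 180.2751
m_payload = tau_payload / (g*L) = 180.2751 / (9.81*0.72) = 25.5231

25.5231 kg


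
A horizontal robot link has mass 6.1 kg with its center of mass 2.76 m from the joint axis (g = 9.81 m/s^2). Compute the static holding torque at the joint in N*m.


tau = m*g*L = 6.1 * 9.81 * 2.76 = 165.1612

165.1612 N*m


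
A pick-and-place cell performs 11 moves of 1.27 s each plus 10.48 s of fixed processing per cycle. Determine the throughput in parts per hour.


T_cycle = 11*1.27 + 10.48 = 24.4500 s
rate = 3600/T = 147.2393

147.2393 parts/hour


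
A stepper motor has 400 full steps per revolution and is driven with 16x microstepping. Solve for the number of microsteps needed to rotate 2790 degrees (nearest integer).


step_size = 360/(400*16) = 360/6400 = 0.056250 deg
n = 2790/(360/6400) = 2790*6400/360 = 49600

49600 steps


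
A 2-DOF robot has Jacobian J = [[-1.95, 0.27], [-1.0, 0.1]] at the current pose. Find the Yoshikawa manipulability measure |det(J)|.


det(J) = -1.95*0.1 - (0.27)*(-1.0) = 0.0750
|det(J)| = 0.0750

0.0750


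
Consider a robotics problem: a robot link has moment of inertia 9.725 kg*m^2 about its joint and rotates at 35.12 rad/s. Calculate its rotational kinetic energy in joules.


KE = (1/2)*I*omega^2 = 0.5*9.725*35.12^2 = 5997.4775

5997.4775 J


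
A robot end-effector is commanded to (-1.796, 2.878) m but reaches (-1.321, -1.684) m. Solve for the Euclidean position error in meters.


dx = -1.321 - (-1.796) = 0.4750, dy = -1.684 - (2.878) = -4.5620
err = sqrt(0.225625 + 20.811844) = 4.5867

4.5867 m


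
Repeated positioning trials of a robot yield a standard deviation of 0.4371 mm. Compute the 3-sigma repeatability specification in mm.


repeatability = 3*sigma = 3*0.4371 = 1.3113

1.3113 mm


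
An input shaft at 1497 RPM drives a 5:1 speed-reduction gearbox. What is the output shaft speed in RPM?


omega_out = omega_in / N = 1497 / 5 = 299.4000

299.4000 RPM


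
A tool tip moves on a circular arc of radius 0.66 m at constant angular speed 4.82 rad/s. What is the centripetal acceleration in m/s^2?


a_c = omega^2 * r = 4.82^2 * 0.66 = 15.3334

15.3334 m/s^2


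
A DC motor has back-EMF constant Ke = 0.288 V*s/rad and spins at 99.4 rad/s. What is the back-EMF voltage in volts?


V_emf = Ke * omega = 0.288*99.4 = 28.6272

28.6272 V


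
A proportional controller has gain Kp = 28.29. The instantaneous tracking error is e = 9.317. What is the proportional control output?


u_P = Kp * e = 28.29 * 9.317 = 263.5779

263.5779


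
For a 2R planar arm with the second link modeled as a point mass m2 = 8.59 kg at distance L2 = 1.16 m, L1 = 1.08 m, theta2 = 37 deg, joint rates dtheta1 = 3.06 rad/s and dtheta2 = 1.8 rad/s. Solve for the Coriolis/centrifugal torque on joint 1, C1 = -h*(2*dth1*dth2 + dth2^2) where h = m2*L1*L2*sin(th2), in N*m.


h = m2*L1*L2*sin(th2) = 8.59*1.08*1.16*sin(37 deg) = 6.476464
C1 = -h*(2*3.06*1.8 + 1.8^2) = -6.476464*14.2560 = -92.3285

-92.3285 N*m


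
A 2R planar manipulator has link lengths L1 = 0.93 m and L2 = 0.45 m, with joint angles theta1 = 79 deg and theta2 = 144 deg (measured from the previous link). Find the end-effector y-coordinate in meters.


y = L1*sin(th1) + L2*sin(th1+th2) = 0.93*sin(79 deg) + 0.45*sin(223 deg) = 0.6060

0.6060 m


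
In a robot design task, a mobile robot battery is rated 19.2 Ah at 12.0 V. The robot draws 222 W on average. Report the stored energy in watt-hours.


E = capacity * V = 19.2*12.0 = 230.4000

230.4000 Wh


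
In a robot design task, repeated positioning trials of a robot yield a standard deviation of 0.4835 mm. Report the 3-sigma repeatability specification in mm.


repeatability = 3*sigma = 3*0.4835 = 1.4505

1.4505 mm


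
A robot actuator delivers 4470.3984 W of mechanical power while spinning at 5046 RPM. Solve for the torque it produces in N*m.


omega = 5046 * 2*pi/60 = 528.415884 rad/s
tau = P / omega = 4470.3984 / 528.415884 = 8.4600

8.4600 N*m


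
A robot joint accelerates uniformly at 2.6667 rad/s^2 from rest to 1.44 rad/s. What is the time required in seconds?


t = delta_omega / alpha = 1.44 / 2.6667 = 0.5400

0.5400 s


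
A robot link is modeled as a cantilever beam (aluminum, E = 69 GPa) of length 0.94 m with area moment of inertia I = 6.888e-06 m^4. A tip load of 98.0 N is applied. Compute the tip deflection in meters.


delta = F*L^3/(3*E*I) = 98.0*0.94^3/(3*6.900e+10*6.888e-06)
      = 81.397232/1425816 = 5.7088e-05

5.7088e-05 m


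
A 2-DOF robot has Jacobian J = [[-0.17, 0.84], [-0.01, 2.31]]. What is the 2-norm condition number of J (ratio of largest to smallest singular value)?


JJ^T eigenvalues: trace(JJ^T) = 6.0707, det(JJ^T) = det(J)^2 = 0.14768649
s_max^2 = (6.0707 + sqrt(36.26265253))/2 = 6.04627397
s_min^2 = (6.0707 - sqrt(36.26265253))/2 = 0.02442603
kappa = s_max/s_min = sqrt(6.04627397/0.02442603) = 15.7332

15.7332


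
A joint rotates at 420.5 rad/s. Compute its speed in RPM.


RPM = 420.5 * 60/(2*pi) = 4015.4792

4015.4792 RPM


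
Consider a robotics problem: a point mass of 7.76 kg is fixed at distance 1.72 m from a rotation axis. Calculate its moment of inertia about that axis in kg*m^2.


I = m*r^2 = 7.76*1.72^2 = 22.9572

22.9572 kg*m^2


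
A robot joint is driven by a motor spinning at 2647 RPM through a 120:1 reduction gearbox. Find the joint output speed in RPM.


omega_joint = omega_motor / N = 2647 / 120 = 22.0583

22.0583 RPM


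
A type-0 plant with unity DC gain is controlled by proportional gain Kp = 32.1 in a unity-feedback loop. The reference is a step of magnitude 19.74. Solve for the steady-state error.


e_ss = R/(1 + Kp) = 19.74/(1 + 32.1) = 19.74/33.1000 = 0.5964

0.5964


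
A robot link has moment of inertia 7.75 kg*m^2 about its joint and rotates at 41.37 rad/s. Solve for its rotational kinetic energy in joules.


KE = (1/2)*I*omega^2 = 0.5*7.75*41.37^2 = 6631.9730

6631.9730 J


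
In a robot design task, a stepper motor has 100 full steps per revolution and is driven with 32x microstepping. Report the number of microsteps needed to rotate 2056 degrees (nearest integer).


step_size = 360/(100*32) = 360/3200 = 0.112500 deg
n = 2056/(360/3200) = 2056*3200/360 = 18275.5556 -> 18276

18276 steps


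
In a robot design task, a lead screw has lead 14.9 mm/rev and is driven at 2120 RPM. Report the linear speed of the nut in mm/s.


v = lead * (RPM/60) = 14.9*2120/60 = 526.4667

526.4667 mm/s


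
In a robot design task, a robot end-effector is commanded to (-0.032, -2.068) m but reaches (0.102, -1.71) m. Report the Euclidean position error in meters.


dx = 0.102 - (-0.032) = 0.1340, dy = -1.71 - (-2.068) = 0.3580
err = sqrt(0.017956 + 0.128164) = 0.3823

0.3823 m


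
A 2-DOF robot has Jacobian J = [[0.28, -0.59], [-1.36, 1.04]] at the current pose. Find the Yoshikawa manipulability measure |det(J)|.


det(J) = 0.28*1.04 - (-0.59)*(-1.36) = -0.5112
|det(J)| = 0.5112

0.5112


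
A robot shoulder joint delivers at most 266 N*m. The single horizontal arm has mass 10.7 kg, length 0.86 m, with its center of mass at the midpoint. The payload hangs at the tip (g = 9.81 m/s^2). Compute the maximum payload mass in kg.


tau_arm = m_arm*g*(L/2) = 10.7*9.81*0.86/2 = 45.1358 N*m
tau_payload = tau_max - tau_arm = 266 - 45.1358 = 220.8642
m_payload = tau_payload / (g*L) = 220.8642 / (9.81*0.86) = 26.1793

26.1793 kg


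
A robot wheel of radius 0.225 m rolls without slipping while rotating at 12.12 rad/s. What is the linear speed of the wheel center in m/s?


v = omega * r = 12.12 * 0.225 = 2.7270

2.7270 m/s


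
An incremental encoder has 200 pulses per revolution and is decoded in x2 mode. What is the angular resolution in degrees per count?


resolution = 360 / (PPR * 2) = 360 / 400 = 0.9000

0.9000 degrees


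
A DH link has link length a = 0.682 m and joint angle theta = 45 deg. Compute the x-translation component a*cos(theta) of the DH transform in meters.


a*cos(theta) = 0.682*cos(45 deg) = 0.4822

0.4822 m


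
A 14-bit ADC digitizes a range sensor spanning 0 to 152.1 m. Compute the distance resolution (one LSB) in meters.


res = range / 2^n = 152.1/2^14 = 152.1/16384 = 0.0093

0.0093 m


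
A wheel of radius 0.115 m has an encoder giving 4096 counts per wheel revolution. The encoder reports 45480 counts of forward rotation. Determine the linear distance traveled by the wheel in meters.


revs = 45480/4096 = 11.103516
d = revs * 2*pi*r = 11.103516 * 2*pi*0.115 = 8.0230

8.0230 m


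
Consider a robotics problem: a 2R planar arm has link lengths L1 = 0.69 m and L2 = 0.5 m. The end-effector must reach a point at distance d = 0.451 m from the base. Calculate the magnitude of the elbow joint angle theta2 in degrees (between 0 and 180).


cos(th2) = (d^2 - L1^2 - L2^2)/(2*L1*L2) = (0.451^2 - 0.69^2 - 0.5^2)/(2*0.69*0.5) = -0.75753478
th2 = acos(-0.75753478) = 139.2473 deg

139.2473 degrees


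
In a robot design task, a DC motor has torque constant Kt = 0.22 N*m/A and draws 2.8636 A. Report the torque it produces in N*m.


tau = Kt * I = 0.22*2.8636 = 0.6300

0.6300 N*m


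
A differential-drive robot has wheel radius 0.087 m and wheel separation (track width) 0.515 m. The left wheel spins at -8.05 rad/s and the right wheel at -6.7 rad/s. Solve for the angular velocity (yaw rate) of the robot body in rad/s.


omega = r*(wR - wL)/L = 0.087*(-6.7 - (-8.05))/0.515 = 0.2281

0.2281 rad/s


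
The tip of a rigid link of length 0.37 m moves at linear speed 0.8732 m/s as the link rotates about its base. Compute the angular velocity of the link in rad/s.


omega = v / L = 0.8732 / 0.37 = 2.3600

2.3600 rad/s


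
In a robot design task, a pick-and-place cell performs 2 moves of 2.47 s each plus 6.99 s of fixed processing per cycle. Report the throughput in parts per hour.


T_cycle = 2*2.47 + 6.99 = 11.9300 s
rate = 3600/T = 301.7603

301.7603 parts/hour


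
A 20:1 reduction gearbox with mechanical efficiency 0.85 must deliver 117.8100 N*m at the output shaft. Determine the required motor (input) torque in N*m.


tau_in = tau_out / (N * eta) = 117.8100 / (20 * 0.85) = 6.9300

6.9300 N*m


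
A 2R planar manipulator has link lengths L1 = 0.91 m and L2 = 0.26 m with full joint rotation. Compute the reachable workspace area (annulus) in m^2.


r_max = L1 + L2 = 1.1700, r_min = |L1 - L2| = 0.6500
A = pi*(r_max^2 - r_min^2) = pi*(1.3689 - 0.4225) = 2.9732

2.9732 m^2


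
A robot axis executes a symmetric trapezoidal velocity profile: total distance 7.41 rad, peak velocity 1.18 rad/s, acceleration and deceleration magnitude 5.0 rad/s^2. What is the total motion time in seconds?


t_acc = v/a = 1.18/5.0 = 0.236000 s
d_acc = v^2/(2a) = 0.139240 rad (each ramp)
d_cruise = 7.41 - 2*0.139240 = 7.131520 rad
t_cruise = 7.131520/1.18 = 6.043661 s
t_total = 2*0.236000 + 6.043661 = 6.5157

6.5157 s


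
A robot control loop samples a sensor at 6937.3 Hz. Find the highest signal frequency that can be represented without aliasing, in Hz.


f_max = f_s/2 = 6937.3/2 = 3468.6500

3468.6500 Hz


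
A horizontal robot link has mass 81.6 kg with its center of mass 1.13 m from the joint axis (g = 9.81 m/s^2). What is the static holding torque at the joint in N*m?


tau = m*g*L = 81.6 * 9.81 * 1.13 = 904.5605

904.5605 N*m


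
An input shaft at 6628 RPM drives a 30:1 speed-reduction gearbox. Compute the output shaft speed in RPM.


omega_out = omega_in / N = 6628 / 30 = 220.9333

220.9333 RPM


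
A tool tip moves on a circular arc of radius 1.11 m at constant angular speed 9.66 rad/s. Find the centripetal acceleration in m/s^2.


a_c = omega^2 * r = 9.66^2 * 1.11 = 103.5803

103.5803 m/s^2


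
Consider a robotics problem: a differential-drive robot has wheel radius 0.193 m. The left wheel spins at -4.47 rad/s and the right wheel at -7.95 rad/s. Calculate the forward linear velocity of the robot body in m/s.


v = r*(wR + wL)/2 = 0.193*(-7.95 + -4.47)/2 = -1.1985

-1.1985 m/s


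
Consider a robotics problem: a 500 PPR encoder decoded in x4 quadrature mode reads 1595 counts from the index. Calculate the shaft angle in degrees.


angle = counts * 360 / (PPR*4) = 1595 * 360 / 2000 = 287.1000

287.1000 degrees


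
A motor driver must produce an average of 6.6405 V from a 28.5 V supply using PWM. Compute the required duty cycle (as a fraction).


D = V_avg/V_supply = 6.6405/28.5 = 0.2330

0.2330


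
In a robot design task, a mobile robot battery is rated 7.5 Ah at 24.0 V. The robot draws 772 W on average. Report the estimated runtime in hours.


E = 7.5*24.0 = 180.0000 Wh
t = E/P = 180.0000/772 = 0.2332

0.2332 hours


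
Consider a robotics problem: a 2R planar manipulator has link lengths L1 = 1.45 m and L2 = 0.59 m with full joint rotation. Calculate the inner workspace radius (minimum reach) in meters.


r_min = |L1 - L2| = |1.45 - 0.59| = 0.8600

0.8600 m


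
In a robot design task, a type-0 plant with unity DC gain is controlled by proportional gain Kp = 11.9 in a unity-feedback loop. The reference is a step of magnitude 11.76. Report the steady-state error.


e_ss = R/(1 + Kp) = 11.76/(1 + 11.9) = 11.76/12.9000 = 0.9116

0.9116


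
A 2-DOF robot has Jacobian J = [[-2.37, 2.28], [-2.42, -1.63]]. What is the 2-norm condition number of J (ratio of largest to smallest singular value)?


JJ^T eigenvalues: trace(JJ^T) = 19.3286, det(JJ^T) = det(J)^2 = 87.99753249
s_max^2 = (19.3286 + sqrt(21.60464800))/2 = 11.98834002
s_min^2 = (19.3286 - sqrt(21.60464800))/2 = 7.34025998
kappa = s_max/s_min = sqrt(11.98834002/7.34025998) = 1.2780

1.2780


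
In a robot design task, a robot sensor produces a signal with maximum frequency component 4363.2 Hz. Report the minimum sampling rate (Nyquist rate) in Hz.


f_s,min = 2*f_max = 2*4363.2 = 8726.4000

8726.4000 Hz


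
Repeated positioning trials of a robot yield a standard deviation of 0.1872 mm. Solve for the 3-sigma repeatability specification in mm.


repeatability = 3*sigma = 3*0.1872 = 0.5616

0.5616 mm


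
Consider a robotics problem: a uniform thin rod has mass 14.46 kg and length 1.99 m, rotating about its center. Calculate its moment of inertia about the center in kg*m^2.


I = (1/12)*m*L^2 = (1/12)*14.46*1.99^2 = 4.7719

4.7719 kg*m^2


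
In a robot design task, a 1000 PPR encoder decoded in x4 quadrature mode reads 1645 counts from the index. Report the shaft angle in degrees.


angle = counts * 360 / (PPR*4) = 1645 * 360 / 4000 = 148.0500

148.0500 degrees


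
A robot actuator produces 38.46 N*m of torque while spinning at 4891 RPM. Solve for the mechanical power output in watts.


omega = 4891 * 2*pi/60 = 512.184322 rad/s
P = tau * omega = 38.46 * 512.184322 = 19698.6090

19698.6090 W


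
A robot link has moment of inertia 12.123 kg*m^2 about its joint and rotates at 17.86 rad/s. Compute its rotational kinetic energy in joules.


KE = (1/2)*I*omega^2 = 0.5*12.123*17.86^2 = 1933.4948

1933.4948 J


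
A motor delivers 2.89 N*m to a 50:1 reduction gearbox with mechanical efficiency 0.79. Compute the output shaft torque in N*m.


tau_out = tau_in * N * eta = 2.89 * 50 * 0.79 = 114.1550

114.1550 N*m


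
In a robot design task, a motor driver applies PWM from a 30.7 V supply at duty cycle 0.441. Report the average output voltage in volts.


V_avg = V_supply * D = 30.7*0.441 = 13.5387

13.5387 V


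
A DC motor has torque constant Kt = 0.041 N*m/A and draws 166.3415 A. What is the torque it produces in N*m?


tau = Kt * I = 0.041*166.3415 = 6.8200

6.8200 N*m


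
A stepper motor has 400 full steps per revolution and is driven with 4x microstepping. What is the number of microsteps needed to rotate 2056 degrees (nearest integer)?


step_size = 360/(400*4) = 360/1600 = 0.225000 deg
n = 2056/(360/1600) = 2056*1600/360 = 9137.7778 -> 9138

9138 steps


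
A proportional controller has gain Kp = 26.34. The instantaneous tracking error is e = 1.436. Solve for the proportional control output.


u_P = Kp * e = 26.34 * 1.436 = 37.8242

37.8242


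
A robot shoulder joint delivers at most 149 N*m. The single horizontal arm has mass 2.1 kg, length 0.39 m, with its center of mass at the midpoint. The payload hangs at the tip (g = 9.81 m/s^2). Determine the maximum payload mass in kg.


tau_arm = m_arm*g*(L/2) = 2.1*9.81*0.39/2 = 4.0172 N*m
tau_payload = tau_max - tau_arm = 149 - 4.0172 = 144.9828
m_payload = tau_payload / (g*L) = 144.9828 / (9.81*0.39) = 37.8951

37.8951 kg


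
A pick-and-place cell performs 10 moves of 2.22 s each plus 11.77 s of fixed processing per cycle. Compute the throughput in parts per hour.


T_cycle = 10*2.22 + 11.77 = 33.9700 s
rate = 3600/T = 105.9759

105.9759 parts/hour


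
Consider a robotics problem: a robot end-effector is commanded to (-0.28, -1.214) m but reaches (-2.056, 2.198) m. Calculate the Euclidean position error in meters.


dx = -2.056 - (-0.28) = -1.7760, dy = 2.198 - (-1.214) = 3.4120
err = sqrt(3.154176 + 11.641744) = 3.8465

3.8465 m


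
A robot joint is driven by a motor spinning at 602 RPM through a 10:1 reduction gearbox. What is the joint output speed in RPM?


omega_joint = omega_motor / N = 602 / 10 = 60.2000

60.2000 RPM


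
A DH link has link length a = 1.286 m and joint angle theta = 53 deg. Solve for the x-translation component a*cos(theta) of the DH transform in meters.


a*cos(theta) = 1.286*cos(53 deg) = 0.7739

0.7739 m


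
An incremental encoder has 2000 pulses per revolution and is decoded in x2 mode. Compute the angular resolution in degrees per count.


resolution = 360 / (PPR * 2) = 360 / 4000 = 0.0900

0.0900 degrees


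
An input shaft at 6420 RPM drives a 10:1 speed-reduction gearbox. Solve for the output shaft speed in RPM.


omega_out = omega_in / N = 6420 / 10 = 642.0000

642.0000 RPM


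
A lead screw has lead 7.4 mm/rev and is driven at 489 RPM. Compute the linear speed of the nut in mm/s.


v = lead * (RPM/60) = 7.4*489/60 = 60.3100

60.3100 mm/s


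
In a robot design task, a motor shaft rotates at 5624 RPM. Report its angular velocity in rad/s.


omega = 5624 * 2*pi/60 = 588.9439

588.9439 rad/s


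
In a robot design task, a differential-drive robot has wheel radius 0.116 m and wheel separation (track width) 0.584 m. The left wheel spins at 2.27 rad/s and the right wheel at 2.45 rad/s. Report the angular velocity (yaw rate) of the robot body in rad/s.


omega = r*(wR - wL)/L = 0.116*(2.45 - (2.27))/0.584 = 0.0358

0.0358 rad/s


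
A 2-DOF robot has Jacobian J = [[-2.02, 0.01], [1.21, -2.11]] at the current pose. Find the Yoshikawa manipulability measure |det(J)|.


det(J) = -2.02*-2.11 - (0.01)*(1.21) = 4.2501
|det(J)| = 4.2501

4.2501


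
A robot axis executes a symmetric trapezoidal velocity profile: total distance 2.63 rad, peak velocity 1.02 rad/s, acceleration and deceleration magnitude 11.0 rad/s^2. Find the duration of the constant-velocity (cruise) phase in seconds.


t_acc = v/a = 0.092727 s, d_acc = v^2/(2a) = 0.047291 rad each
d_cruise = 2.63 - 2*0.047291 = 2.535418 rad
t_cruise = d_cruise/v = 2.535418/1.02 = 2.4857

2.4857 s
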